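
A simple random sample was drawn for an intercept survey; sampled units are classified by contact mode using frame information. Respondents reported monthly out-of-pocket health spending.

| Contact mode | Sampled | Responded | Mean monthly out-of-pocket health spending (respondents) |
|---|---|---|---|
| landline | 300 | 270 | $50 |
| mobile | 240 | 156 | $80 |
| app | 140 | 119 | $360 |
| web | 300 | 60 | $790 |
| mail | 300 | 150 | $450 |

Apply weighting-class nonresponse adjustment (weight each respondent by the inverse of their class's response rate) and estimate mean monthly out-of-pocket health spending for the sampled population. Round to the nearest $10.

$360

Response rates by class: landline 270/300 = 90%, mobile 156/240 = 65%, app 119/140 = 85%, web 60/300 = 20%, mail 150/300 = 50%.
Inverse-response-rate weighting restores each class to its sampled count, so class totals weight by n_sampled:
  landline: 300 × 50 = 15,000
  mobile: 240 × 80 = 19,200
  app: 140 × 360 = 50,400
  web: 300 × 790 = 237,000
  mail: 300 × 450 = 135,000
Adjusted estimate = 456,600 / 1,280 = 356.719 → $360.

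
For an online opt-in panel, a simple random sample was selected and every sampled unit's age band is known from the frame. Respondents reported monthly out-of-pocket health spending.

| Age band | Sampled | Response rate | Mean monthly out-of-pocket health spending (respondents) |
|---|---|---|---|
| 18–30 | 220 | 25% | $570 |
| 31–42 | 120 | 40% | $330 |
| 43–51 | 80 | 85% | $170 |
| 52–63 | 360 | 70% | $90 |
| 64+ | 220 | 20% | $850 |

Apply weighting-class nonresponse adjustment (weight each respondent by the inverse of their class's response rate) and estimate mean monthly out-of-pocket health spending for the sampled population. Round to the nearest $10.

Weighting each respondent by the inverse class response rate inflates each class back to its sampled size, so the class weight is n_sampled:
  18–30: 220 × 570 = 125,400
  31–42: 120 × 330 = 39,600
  43–51: 80 × 170 = 13,600
  52–63: 360 × 90 = 32,400
  64+: 220 × 850 = 187,000
Adjusted estimate = 398,000 / 1,000 = 398 → $400.

$400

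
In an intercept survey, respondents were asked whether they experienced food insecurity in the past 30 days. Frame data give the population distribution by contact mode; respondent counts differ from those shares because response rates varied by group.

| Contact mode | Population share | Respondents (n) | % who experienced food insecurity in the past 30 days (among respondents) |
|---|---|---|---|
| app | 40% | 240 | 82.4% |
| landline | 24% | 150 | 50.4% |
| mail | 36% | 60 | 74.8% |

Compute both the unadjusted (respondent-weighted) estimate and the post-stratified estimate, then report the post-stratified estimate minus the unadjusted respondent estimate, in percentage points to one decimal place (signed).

Naive respondent-only estimate (weights = respondent counts):
  (240/450)×82.4 + (150/450)×50.4 + (60/450)×74.8 = 70.72%
Reweighting by population contact mode shares:
  0.4×82.4 + 0.24×50.4 + 0.36×74.8 = 71.984%
Difference = 71.984 − 70.72 = 1.264 pp.

+1.3 percentage points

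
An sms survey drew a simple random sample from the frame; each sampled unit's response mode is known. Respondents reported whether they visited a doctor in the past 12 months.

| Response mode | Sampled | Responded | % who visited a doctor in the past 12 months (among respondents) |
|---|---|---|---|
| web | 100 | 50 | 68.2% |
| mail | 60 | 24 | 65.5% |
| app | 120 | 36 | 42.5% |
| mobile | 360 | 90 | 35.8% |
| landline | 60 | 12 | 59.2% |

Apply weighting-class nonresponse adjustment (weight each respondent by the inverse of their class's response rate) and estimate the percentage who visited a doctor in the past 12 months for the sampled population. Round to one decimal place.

46.1%

Class response rates: web 50/100 = 50%, mail 24/60 = 40%, app 36/120 = 30%, mobile 90/360 = 25%, landline 12/60 = 20%.
With weight = n_sampled/n_responded per class, the weighted class total is n_sampled:
  web: 100 × 68.2 = 6820
  mail: 60 × 65.5 = 3930
  app: 120 × 42.5 = 5100
  mobile: 360 × 35.8 = 12888
  landline: 60 × 59.2 = 3552
Adjusted estimate = 32,290 / 700 = 46.1286 → 46.1%.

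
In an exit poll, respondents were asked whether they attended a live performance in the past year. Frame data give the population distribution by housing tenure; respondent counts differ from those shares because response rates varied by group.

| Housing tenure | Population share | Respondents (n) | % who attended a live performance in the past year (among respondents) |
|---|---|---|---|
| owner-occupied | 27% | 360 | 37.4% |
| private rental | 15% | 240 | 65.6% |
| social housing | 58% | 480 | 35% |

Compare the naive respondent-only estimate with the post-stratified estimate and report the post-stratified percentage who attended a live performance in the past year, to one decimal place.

40.2%

Unadjusted (pooled respondent) estimate weights by respondent counts:
  (360/1080)×37.4 + (240/1080)×65.6 + (480/1080)×35 = 42.6%
Post-stratifying to population shares instead:
  0.27×37.4 + 0.15×65.6 + 0.58×35 = 40.238%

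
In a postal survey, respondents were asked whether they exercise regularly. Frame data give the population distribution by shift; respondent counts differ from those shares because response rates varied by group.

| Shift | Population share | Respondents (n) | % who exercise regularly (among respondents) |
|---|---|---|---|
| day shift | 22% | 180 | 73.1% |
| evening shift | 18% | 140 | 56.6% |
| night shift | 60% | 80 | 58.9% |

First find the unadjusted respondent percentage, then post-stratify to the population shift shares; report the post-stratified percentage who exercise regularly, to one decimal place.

61.6%

Without adjustment, the pooled respondent share is:
  (180/400)×73.1 + (140/400)×56.6 + (80/400)×58.9 = 64.485%
Post-stratifying to population shares instead:
  0.22×73.1 + 0.18×56.6 + 0.6×58.9 = 61.61%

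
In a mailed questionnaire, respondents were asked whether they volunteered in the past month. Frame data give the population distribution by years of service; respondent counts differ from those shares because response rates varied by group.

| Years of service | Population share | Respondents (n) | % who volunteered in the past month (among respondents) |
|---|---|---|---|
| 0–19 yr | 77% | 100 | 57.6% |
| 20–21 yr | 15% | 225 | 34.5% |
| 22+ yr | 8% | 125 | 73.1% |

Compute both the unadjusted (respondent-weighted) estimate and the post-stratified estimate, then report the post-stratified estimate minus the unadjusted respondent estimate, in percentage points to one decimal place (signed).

+5.0 percentage points

Without adjustment, the pooled respondent share is:
  (100/450)×57.6 + (225/450)×34.5 + (125/450)×73.1 = 50.3556%
Reweighting by population years of service shares:
  0.77×57.6 + 0.15×34.5 + 0.08×73.1 = 55.375%
Difference = 55.375 − 50.3556 = 5.0194 pp.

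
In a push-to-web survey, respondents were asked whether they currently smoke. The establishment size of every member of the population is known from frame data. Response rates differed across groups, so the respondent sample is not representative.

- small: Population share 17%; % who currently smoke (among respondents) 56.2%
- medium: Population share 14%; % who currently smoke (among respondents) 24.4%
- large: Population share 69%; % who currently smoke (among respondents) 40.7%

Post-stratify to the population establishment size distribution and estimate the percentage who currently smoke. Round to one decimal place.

41.1%

Each cell contributes population-share × respondent value:
  small: 0.17 × 56.2 = 9.554
  medium: 0.14 × 24.4 = 3.416
  large: 0.69 × 40.7 = 28.083
Post-stratified estimate = 41.053 → 41.1%.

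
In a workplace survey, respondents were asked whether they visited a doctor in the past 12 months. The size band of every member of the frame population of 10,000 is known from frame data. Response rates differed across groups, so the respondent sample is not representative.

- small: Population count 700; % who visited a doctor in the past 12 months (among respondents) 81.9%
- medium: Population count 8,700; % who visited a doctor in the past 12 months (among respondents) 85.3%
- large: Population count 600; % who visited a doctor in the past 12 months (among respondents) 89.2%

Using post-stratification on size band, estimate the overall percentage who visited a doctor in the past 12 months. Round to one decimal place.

85.3%

Weight each group's respondent value by its population share:
  small: (700/10,000) × 81.9 = 5.733
  medium: (8,700/10,000) × 85.3 = 74.211
  large: (600/10,000) × 89.2 = 5.352
Post-stratified estimate = 85.296 → 85.3%.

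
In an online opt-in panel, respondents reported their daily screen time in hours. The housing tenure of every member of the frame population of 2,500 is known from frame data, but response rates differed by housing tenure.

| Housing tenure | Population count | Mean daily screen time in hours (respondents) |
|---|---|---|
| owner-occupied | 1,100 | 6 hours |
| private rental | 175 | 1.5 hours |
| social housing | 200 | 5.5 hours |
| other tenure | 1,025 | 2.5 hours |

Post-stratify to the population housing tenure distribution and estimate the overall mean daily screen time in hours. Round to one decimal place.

4.2

Post-stratification weights by population share, not respondent share:
  owner-occupied: (1,100/2,500) × 6 = 2.64
  private rental: (175/2,500) × 1.5 = 0.105
  social housing: (200/2,500) × 5.5 = 0.44
  other tenure: (1,025/2,500) × 2.5 = 1.025
Post-stratified estimate = 4.21 → 4.2.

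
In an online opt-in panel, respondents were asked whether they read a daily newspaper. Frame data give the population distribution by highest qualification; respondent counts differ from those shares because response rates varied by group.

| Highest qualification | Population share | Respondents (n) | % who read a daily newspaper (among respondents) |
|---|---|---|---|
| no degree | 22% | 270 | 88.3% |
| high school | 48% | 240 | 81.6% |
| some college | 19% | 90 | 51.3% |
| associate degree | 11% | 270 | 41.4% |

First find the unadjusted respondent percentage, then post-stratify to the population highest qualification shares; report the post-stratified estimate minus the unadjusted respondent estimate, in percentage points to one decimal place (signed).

Without adjustment, the pooled respondent share is:
  (270/870)×88.3 + (240/870)×81.6 + (90/870)×51.3 + (270/870)×41.4 = 68.069%
Post-stratified estimate weights by population shares:
  0.22×88.3 + 0.48×81.6 + 0.19×51.3 + 0.11×41.4 = 72.895%
Difference = 72.895 − 68.069 = 4.826 pp.

+4.8 percentage points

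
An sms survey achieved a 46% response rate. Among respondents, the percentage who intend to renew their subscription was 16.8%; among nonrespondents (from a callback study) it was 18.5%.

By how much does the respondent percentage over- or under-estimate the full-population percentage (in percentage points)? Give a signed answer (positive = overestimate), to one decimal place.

Nonresponse fraction = 1 − 0.46 = 0.54.
Bias = (nonresponse fraction) × (respondent percentage − nonrespondent percentage)
     = 0.54 × (16.8 − 18.5) = 0.54 × -1.7 = -0.918.

-0.9 percentage points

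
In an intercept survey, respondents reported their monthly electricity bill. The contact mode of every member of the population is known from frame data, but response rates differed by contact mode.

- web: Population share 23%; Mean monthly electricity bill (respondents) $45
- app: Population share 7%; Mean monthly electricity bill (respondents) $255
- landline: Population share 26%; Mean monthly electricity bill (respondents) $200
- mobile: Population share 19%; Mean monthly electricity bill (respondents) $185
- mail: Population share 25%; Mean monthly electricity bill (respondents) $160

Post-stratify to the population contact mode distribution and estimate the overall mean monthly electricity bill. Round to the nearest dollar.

Post-stratification weights by population share, not respondent share:
  web: 0.23 × 45 = 10.35
  app: 0.07 × 255 = 17.85
  landline: 0.26 × 200 = 52
  mobile: 0.19 × 185 = 35.15
  mail: 0.25 × 160 = 40
Post-stratified estimate = 155.35 → $155.

$155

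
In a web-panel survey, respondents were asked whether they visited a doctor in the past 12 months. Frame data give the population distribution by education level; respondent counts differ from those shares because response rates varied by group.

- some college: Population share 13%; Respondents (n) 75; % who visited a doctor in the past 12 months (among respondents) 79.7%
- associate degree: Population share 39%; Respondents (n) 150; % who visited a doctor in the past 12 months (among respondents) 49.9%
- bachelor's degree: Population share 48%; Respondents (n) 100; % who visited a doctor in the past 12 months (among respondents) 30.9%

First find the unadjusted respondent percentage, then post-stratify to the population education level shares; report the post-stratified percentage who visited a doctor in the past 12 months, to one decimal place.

Naive respondent-only estimate (weights = respondent counts):
  (75/325)×79.7 + (150/325)×49.9 + (100/325)×30.9 = 50.9308%
Post-stratifying to population shares instead:
  0.13×79.7 + 0.39×49.9 + 0.48×30.9 = 44.654%

44.7%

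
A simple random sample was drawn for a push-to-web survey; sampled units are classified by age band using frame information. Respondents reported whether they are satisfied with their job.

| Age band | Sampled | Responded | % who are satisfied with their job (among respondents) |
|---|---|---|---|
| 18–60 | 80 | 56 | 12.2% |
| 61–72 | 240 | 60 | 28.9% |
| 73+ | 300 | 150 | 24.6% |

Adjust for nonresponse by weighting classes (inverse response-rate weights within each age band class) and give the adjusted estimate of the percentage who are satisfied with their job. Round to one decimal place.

Response rates by class: 18–60 56/80 = 70%, 61–72 60/240 = 25%, 73+ 150/300 = 50%.
Each respondent's weight = sampled/responded in their class; summing within a class gives n_sampled, so:
  18–60: 80 × 12.2 = 976
  61–72: 240 × 28.9 = 6936
  73+: 300 × 24.6 = 7380
Adjusted estimate = 15,292 / 620 = 24.6645 → 24.7%.

24.7%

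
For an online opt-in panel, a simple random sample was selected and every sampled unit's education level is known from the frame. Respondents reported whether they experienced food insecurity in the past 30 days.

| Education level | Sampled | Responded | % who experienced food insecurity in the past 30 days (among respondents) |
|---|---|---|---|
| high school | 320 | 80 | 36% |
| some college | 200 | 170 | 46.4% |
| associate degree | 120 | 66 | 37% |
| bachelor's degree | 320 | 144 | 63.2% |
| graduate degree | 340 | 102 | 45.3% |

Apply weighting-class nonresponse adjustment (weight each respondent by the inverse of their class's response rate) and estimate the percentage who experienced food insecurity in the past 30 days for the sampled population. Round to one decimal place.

Response rates by class: high school 80/320 = 25%, some college 170/200 = 85%, associate degree 66/120 = 55%, bachelor's degree 144/320 = 45%, graduate degree 102/340 = 30%.
Each respondent's weight = sampled/responded in their class; summing within a class gives n_sampled, so:
  high school: 320 × 36 = 11,520
  some college: 200 × 46.4 = 9280
  associate degree: 120 × 37 = 4440
  bachelor's degree: 320 × 63.2 = 20,224
  graduate degree: 340 × 45.3 = 15402
Adjusted estimate = 60,866 / 1,300 = 46.82 → 46.8%.

46.8%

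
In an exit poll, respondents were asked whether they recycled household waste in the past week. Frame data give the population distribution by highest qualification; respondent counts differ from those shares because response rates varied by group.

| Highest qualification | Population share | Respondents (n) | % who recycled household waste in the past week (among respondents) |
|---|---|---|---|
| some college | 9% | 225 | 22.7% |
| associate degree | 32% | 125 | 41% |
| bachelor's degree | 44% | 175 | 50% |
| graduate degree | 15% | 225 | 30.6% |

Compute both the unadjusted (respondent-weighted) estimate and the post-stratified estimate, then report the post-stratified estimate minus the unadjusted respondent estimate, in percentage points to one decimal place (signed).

+7.3 percentage points

Naive respondent-only estimate (weights = respondent counts):
  (225/750)×22.7 + (125/750)×41 + (175/750)×50 + (225/750)×30.6 = 34.49%
Post-stratified estimate weights by population shares:
  0.09×22.7 + 0.32×41 + 0.44×50 + 0.15×30.6 = 41.753%
Difference = 41.753 − 34.49 = 7.263 pp.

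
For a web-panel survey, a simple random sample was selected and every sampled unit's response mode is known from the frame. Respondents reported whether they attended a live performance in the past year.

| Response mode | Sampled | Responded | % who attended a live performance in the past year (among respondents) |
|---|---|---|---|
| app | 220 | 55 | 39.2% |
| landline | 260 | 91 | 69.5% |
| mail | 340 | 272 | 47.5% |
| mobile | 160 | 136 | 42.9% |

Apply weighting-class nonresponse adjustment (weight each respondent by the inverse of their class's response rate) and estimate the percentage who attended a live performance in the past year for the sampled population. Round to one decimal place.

Response rates by class: app 55/220 = 25%, landline 91/260 = 35%, mail 272/340 = 80%, mobile 136/160 = 85%.
Inverse-response-rate weighting restores each class to its sampled count, so class totals weight by n_sampled:
  app: 220 × 39.2 = 8624
  landline: 260 × 69.5 = 18,070
  mail: 340 × 47.5 = 16,150
  mobile: 160 × 42.9 = 6864
Adjusted estimate = 49,708 / 980 = 50.7224 → 50.7%.

50.7%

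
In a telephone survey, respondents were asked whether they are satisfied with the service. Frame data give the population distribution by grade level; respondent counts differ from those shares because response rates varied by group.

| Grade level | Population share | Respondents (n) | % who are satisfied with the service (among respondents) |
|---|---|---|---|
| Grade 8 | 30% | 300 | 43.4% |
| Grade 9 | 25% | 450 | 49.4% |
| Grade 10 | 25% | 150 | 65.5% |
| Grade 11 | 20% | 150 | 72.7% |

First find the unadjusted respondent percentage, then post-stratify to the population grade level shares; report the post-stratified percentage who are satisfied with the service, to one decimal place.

56.3%

Naive respondent-only estimate (weights = respondent counts):
  (300/1050)×43.4 + (450/1050)×49.4 + (150/1050)×65.5 + (150/1050)×72.7 = 53.3143%
Post-stratified estimate weights by population shares:
  0.3×43.4 + 0.25×49.4 + 0.25×65.5 + 0.2×72.7 = 56.285%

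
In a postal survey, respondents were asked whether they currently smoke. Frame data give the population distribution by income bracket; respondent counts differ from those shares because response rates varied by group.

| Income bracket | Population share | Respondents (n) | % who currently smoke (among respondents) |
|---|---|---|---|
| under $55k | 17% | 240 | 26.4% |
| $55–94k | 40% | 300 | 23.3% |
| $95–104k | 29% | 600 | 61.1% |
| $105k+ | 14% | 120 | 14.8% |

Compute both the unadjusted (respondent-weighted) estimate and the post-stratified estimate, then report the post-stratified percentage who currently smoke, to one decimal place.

33.6%

Unadjusted (pooled respondent) estimate weights by respondent counts:
  (240/1260)×26.4 + (300/1260)×23.3 + (600/1260)×61.1 + (120/1260)×14.8 = 41.081%
Post-stratified estimate weights by population shares:
  0.17×26.4 + 0.4×23.3 + 0.29×61.1 + 0.14×14.8 = 33.599%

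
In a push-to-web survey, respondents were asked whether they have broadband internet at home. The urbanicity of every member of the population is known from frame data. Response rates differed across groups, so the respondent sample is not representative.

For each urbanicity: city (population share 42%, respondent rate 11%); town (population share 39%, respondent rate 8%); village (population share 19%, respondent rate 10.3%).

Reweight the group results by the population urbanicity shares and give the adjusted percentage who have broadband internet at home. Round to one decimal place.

9.7%

Each cell contributes population-share × respondent value:
  city: 0.42 × 11 = 4.62
  town: 0.39 × 8 = 3.12
  village: 0.19 × 10.3 = 1.957
Post-stratified estimate = 9.697 → 9.7%.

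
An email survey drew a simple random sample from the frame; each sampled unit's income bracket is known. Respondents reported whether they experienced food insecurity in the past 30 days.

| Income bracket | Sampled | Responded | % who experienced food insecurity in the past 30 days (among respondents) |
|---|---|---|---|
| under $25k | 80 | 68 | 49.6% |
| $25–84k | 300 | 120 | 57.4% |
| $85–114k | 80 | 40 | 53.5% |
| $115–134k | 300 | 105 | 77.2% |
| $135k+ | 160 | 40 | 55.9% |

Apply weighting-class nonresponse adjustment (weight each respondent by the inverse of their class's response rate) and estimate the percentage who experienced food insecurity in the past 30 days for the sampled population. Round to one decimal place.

62.6%

Class response rates: under $25k 68/80 = 85%, $25–84k 120/300 = 40%, $85–114k 40/80 = 50%, $115–134k 105/300 = 35%, $135k+ 40/160 = 25%.
Weighting each respondent by the inverse class response rate inflates each class back to its sampled size, so the class weight is n_sampled:
  under $25k: 80 × 49.6 = 3968
  $25–84k: 300 × 57.4 = 17,220
  $85–114k: 80 × 53.5 = 4280
  $115–134k: 300 × 77.2 = 23,160
  $135k+: 160 × 55.9 = 8944
Adjusted estimate = 57,572 / 920 = 62.5783 → 62.6%.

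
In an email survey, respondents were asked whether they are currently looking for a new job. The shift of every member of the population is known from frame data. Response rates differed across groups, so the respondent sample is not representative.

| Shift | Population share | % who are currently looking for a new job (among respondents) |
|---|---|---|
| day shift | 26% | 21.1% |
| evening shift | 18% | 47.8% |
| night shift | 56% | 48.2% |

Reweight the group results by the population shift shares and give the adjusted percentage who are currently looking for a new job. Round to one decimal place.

41.1%

Weight each group's respondent value by its population share:
  day shift: 0.26 × 21.1 = 5.486
  evening shift: 0.18 × 47.8 = 8.604
  night shift: 0.56 × 48.2 = 26.992
Post-stratified estimate = 41.082 → 41.1%.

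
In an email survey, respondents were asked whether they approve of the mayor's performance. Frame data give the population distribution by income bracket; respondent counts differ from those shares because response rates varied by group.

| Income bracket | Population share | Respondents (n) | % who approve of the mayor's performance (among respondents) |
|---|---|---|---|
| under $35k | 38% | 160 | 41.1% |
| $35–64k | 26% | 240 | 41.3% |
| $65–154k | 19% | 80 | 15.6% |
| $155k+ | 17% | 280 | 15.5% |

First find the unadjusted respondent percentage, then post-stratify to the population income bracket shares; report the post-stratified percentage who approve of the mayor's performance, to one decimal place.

Unadjusted (pooled respondent) estimate weights by respondent counts:
  (160/760)×41.1 + (240/760)×41.3 + (80/760)×15.6 + (280/760)×15.5 = 29.0474%
Reweighting by population income bracket shares:
  0.38×41.1 + 0.26×41.3 + 0.19×15.6 + 0.17×15.5 = 31.955%

32.0%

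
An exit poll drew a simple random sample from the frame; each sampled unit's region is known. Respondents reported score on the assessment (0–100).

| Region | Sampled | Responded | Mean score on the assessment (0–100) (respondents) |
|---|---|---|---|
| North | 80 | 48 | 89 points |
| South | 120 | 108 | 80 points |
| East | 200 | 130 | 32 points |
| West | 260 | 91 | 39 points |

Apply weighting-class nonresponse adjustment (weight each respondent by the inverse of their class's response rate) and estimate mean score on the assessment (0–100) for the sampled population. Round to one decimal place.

Class response rates: North 48/80 = 60%, South 108/120 = 90%, East 130/200 = 65%, West 91/260 = 35%.
With weight = n_sampled/n_responded per class, the weighted class total is n_sampled:
  North: 80 × 89 = 7120
  South: 120 × 80 = 9600
  East: 200 × 32 = 6400
  West: 260 × 39 = 10,140
Adjusted estimate = 33,260 / 660 = 50.3939 → 50.4.

50.4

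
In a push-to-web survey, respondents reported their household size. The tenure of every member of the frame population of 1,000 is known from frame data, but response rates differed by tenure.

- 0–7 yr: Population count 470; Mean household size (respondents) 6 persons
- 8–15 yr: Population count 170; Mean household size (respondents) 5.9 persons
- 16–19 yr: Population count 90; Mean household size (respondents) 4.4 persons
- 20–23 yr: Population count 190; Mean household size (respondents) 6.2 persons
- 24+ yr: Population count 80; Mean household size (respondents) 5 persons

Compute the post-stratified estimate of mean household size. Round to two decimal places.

5.80

Each cell contributes population-share × respondent value:
  0–7 yr: (470/1,000) × 6 = 2.82
  8–15 yr: (170/1,000) × 5.9 = 1.003
  16–19 yr: (90/1,000) × 4.4 = 0.396
  20–23 yr: (190/1,000) × 6.2 = 1.178
  24+ yr: (80/1,000) × 5 = 0.4
Post-stratified estimate = 5.797 → 5.80.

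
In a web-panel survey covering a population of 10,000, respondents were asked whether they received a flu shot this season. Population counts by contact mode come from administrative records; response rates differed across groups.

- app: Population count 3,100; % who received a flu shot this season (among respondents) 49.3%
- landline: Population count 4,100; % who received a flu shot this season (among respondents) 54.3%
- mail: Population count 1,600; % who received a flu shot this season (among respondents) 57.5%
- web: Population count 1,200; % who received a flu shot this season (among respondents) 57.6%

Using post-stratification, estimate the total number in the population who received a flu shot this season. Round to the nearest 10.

5,370

Estimated count per cell = population count × respondent percentage:
  app: 3,100 × 49.3% = 1528.3
  landline: 4,100 × 54.3% = 2226.3
  mail: 1,600 × 57.5% = 920
  web: 1,200 × 57.6% = 691.2
Estimated total = 5365.8 → 5,370.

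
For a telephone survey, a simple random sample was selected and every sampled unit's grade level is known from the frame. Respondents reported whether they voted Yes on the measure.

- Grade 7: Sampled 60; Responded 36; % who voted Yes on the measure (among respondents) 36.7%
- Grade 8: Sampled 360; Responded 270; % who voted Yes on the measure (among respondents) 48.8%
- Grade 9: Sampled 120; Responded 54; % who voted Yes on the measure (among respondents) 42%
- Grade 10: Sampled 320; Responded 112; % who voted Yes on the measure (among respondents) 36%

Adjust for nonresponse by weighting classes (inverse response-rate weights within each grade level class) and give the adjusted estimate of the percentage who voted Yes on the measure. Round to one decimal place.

42.2%

Class response rates: Grade 7 36/60 = 60%, Grade 8 270/360 = 75%, Grade 9 54/120 = 45%, Grade 10 112/320 = 35%.
Each respondent's weight = sampled/responded in their class; summing within a class gives n_sampled, so:
  Grade 7: 60 × 36.7 = 2202
  Grade 8: 360 × 48.8 = 17,568
  Grade 9: 120 × 42 = 5040
  Grade 10: 320 × 36 = 11,520
Adjusted estimate = 36,330 / 860 = 42.2442 → 42.2%.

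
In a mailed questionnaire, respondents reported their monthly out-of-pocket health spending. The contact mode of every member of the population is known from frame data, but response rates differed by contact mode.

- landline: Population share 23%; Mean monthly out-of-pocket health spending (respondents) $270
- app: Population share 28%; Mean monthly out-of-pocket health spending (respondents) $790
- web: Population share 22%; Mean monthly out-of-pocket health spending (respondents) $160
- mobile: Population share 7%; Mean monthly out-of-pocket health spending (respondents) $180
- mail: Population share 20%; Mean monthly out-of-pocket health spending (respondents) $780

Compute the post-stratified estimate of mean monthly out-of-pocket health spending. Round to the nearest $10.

$490

Each cell contributes population-share × respondent value:
  landline: 0.23 × 270 = 62.1
  app: 0.28 × 790 = 221.2
  web: 0.22 × 160 = 35.2
  mobile: 0.07 × 180 = 12.6
  mail: 0.2 × 780 = 156
Post-stratified estimate = 487.1 → $490.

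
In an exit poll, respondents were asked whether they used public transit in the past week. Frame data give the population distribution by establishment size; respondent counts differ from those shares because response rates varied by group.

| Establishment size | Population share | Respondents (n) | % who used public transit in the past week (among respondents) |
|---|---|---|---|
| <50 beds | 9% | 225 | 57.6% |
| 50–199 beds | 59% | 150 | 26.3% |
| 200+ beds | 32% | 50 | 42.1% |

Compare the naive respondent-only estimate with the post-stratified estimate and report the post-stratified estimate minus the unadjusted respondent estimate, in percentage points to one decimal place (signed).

Unadjusted (pooled respondent) estimate weights by respondent counts:
  (225/425)×57.6 + (150/425)×26.3 + (50/425)×42.1 = 44.7294%
Post-stratifying to population shares instead:
  0.09×57.6 + 0.59×26.3 + 0.32×42.1 = 34.173%
Difference = 34.173 − 44.7294 = -10.5564 pp.

-10.6 percentage points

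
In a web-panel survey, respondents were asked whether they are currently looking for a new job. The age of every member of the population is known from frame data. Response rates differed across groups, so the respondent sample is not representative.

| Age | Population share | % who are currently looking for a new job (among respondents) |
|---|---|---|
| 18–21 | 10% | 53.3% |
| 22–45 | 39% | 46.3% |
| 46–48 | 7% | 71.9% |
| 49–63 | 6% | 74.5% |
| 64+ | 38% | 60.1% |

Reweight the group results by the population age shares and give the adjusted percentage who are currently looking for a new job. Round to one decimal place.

55.7%

Weight each group's respondent value by its population share:
  18–21: 0.1 × 53.3 = 5.33
  22–45: 0.39 × 46.3 = 18.057
  46–48: 0.07 × 71.9 = 5.033
  49–63: 0.06 × 74.5 = 4.47
  64+: 0.38 × 60.1 = 22.838
Post-stratified estimate = 55.728 → 55.7%.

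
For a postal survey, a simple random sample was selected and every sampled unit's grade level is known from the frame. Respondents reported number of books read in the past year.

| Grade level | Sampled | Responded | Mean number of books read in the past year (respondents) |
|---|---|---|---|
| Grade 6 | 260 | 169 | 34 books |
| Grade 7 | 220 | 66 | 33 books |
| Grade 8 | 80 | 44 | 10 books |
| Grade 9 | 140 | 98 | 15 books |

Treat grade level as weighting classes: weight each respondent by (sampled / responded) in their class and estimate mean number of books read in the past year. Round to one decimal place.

Response rates by class: Grade 6 169/260 = 65%, Grade 7 66/220 = 30%, Grade 8 44/80 = 55%, Grade 9 98/140 = 70%.
With weight = n_sampled/n_responded per class, the weighted class total is n_sampled:
  Grade 6: 260 × 34 = 8840
  Grade 7: 220 × 33 = 7260
  Grade 8: 80 × 10 = 800
  Grade 9: 140 × 15 = 2100
Adjusted estimate = 19,000 / 700 = 27.1429 → 27.1.

27.1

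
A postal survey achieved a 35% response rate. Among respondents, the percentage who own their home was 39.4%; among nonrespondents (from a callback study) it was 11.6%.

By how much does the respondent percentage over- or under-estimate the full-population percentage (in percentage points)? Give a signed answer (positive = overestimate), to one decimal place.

+18.1 percentage points

Nonresponse fraction = 1 − 0.35 = 0.65.
Bias = (nonresponse fraction) × (respondent percentage − nonrespondent percentage)
     = 0.65 × (39.4 − 11.6) = 0.65 × 27.8 = 18.07.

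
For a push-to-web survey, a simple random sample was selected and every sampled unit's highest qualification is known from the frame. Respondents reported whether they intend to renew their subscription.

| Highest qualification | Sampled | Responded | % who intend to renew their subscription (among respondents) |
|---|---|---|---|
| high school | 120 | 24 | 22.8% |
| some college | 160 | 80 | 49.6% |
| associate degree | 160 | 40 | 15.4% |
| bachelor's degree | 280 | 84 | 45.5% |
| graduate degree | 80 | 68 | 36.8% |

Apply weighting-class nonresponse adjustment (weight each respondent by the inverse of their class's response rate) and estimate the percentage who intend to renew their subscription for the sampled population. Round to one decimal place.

36.0%

Class response rates: high school 24/120 = 20%, some college 80/160 = 50%, associate degree 40/160 = 25%, bachelor's degree 84/280 = 30%, graduate degree 68/80 = 85%.
With weight = n_sampled/n_responded per class, the weighted class total is n_sampled:
  high school: 120 × 22.8 = 2736
  some college: 160 × 49.6 = 7936
  associate degree: 160 × 15.4 = 2464
  bachelor's degree: 280 × 45.5 = 12,740
  graduate degree: 80 × 36.8 = 2944
Adjusted estimate = 28,820 / 800 = 36.025 → 36.0%.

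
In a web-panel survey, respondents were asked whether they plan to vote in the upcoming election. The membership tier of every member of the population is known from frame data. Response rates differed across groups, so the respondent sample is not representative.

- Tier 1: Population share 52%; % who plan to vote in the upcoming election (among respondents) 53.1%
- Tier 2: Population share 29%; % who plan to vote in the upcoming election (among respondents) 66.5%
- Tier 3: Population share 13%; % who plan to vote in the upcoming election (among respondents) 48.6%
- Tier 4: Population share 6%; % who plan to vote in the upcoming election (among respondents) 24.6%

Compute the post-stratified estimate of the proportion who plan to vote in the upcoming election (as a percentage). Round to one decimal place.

Weight each group's respondent value by its population share:
  Tier 1: 0.52 × 53.1 = 27.612
  Tier 2: 0.29 × 66.5 = 19.285
  Tier 3: 0.13 × 48.6 = 6.318
  Tier 4: 0.06 × 24.6 = 1.476
Post-stratified estimate = 54.691 → 54.7%.

54.7%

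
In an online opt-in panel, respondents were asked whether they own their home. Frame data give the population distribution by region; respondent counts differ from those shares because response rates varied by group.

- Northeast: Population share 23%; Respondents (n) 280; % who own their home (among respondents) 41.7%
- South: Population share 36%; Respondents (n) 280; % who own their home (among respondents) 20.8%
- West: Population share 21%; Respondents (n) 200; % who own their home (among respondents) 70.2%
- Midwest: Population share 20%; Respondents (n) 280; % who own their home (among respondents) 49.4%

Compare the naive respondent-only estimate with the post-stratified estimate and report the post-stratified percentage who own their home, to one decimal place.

41.7%

Naive respondent-only estimate (weights = respondent counts):
  (280/1040)×41.7 + (280/1040)×20.8 + (200/1040)×70.2 + (280/1040)×49.4 = 43.6269%
Post-stratifying to population shares instead:
  0.23×41.7 + 0.36×20.8 + 0.21×70.2 + 0.2×49.4 = 41.701%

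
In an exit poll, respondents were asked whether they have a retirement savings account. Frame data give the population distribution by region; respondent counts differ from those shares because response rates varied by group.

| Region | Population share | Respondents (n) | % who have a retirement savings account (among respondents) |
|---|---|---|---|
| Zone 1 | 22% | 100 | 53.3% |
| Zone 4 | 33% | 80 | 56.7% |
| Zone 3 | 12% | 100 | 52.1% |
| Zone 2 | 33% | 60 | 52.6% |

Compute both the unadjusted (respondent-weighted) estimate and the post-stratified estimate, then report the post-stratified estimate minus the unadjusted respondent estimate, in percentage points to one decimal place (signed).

Naive respondent-only estimate (weights = respondent counts):
  (100/340)×53.3 + (80/340)×56.7 + (100/340)×52.1 + (60/340)×52.6 = 53.6235%
Post-stratifying to population shares instead:
  0.22×53.3 + 0.33×56.7 + 0.12×52.1 + 0.33×52.6 = 54.047%
Difference = 54.047 − 53.6235 = 0.4235 pp.

+0.4 percentage points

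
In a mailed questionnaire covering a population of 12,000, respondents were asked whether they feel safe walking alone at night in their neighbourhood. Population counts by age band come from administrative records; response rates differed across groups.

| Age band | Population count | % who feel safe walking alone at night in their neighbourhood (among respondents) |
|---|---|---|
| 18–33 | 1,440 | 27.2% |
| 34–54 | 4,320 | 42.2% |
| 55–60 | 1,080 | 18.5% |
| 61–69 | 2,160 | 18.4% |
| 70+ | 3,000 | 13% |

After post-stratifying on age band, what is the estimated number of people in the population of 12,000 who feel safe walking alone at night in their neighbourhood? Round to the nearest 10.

Estimated count per cell = population count × respondent percentage:
  18–33: 1,440 × 27.2% = 391.68
  34–54: 4,320 × 42.2% = 1823.04
  55–60: 1,080 × 18.5% = 199.8
  61–69: 2,160 × 18.4% = 397.44
  70+: 3,000 × 13% = 390
Estimated total = 3201.96 → 3,200.

3,200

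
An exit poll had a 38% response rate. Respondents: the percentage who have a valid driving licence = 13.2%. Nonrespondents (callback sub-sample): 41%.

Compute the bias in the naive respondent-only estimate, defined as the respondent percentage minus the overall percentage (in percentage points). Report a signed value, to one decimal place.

Nonresponse fraction = 1 − 0.38 = 0.62.
Bias = (nonresponse fraction) × (respondent percentage − nonrespondent percentage)
     = 0.62 × (13.2 − 41) = 0.62 × -27.8 = -17.236.

-17.2 percentage points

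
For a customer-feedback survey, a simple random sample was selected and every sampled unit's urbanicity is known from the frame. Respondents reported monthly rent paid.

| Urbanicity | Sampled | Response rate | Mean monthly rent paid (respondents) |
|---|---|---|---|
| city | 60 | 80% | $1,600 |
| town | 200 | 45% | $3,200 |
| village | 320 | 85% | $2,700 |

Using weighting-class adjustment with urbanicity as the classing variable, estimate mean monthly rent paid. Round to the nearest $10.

With weight = n_sampled/n_responded per class, the weighted class total is n_sampled:
  city: 60 × 1600 = 96,000
  town: 200 × 3200 = 640,000
  village: 320 × 2700 = 864,000
Adjusted estimate = 1,600,000 / 580 = 2758.62 → $2,760.

$2,760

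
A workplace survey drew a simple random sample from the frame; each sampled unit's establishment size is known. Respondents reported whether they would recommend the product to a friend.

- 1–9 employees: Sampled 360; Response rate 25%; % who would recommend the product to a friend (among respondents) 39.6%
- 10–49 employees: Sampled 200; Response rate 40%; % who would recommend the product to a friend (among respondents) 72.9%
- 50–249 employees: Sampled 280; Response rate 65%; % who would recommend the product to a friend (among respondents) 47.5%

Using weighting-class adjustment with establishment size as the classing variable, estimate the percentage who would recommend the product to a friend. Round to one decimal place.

Weighting each respondent by the inverse class response rate inflates each class back to its sampled size, so the class weight is n_sampled:
  1–9 employees: 360 × 39.6 = 14,256
  10–49 employees: 200 × 72.9 = 14580
  50–249 employees: 280 × 47.5 = 13,300
Adjusted estimate = 42,136 / 840 = 50.1619 → 50.2%.

50.2%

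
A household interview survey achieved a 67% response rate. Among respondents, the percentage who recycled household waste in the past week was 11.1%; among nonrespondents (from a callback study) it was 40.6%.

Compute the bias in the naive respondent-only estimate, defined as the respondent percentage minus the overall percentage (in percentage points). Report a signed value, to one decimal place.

-9.7 percentage points

Nonresponse fraction = 1 − 0.67 = 0.33.
Bias = (nonresponse fraction) × (respondent percentage − nonrespondent percentage)
     = 0.33 × (11.1 − 40.6) = 0.33 × -29.5 = -9.735.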